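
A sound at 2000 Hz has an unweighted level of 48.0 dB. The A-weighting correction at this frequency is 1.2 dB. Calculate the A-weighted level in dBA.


Given values:
  SPL = 48.0 dB
  A-weighting at 2000 Hz = 1.2 dB
Formula: L_A = SPL + A_weight
L_A = 48.0 + (1.2)
L_A = 49.2

49.2 dBA


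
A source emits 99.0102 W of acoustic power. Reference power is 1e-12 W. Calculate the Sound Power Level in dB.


Given values:
  W = 99.0102 W
  W_ref = 1e-12 W
Formula: SWL = 10 * log10(W / W_ref)
Compute ratio: W / W_ref = 99010200000000
Compute log10: log10(99010200000000) = 13.99568
Multiply: SWL = 10 * 13.99568 = 139.96

139.96 dB


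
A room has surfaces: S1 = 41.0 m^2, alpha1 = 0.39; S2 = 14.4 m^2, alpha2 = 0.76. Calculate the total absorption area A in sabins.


Given surfaces:
  Surface 1: 41.0 * 0.39 = 15.99
  Surface 2: 14.4 * 0.76 = 10.944
Formula: A = sum(Si * alpha_i)
A = 15.99 + 10.944
A = 26.93

26.93 sabins


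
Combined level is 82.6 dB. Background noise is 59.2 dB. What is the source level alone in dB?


Given values:
  L_total = 82.6 dB, L_bg = 59.2 dB
Formula: L_source = 10 * log10(10^(L_total/10) - 10^(L_bg/10))
Convert to linear:
  10^(82.6/10) = 181970085.861
  10^(59.2/10) = 831763.7711
Difference: 181970085.861 - 831763.7711 = 181138322.0899
L_source = 10 * log10(181138322.0899) = 82.58

82.58 dB


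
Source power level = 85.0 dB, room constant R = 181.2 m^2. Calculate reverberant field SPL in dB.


Given values:
  Lw = 85.0 dB, R = 181.2 m^2
Formula: SPL = Lw + 10 * log10(4 / R)
Compute 4 / R = 4 / 181.2 = 0.022075
Compute 10 * log10(0.022075) = -16.561
SPL = 85.0 + (-16.561) = 68.44

68.44 dB


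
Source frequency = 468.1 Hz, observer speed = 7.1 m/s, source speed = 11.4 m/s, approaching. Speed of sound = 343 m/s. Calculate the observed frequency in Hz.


Given values:
  f_s = 468.1 Hz, v_o = 7.1 m/s, v_s = 11.4 m/s
  Direction: approaching
Formula: f_o = f_s * (c + v_o) / (c - v_s)
Numerator: c + v_o = 343 + 7.1 = 350.1
Denominator: c - v_s = 343 - 11.4 = 331.6
f_o = 468.1 * 350.1 / 331.6 = 494.22

494.22 Hz


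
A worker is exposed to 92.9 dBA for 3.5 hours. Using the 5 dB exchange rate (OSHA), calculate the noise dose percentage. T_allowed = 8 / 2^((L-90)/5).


Given values:
  L = 92.9 dBA, T = 3.5 hours
Formula: T_allowed = 8 / 2^((L - 90) / 5)
Compute exponent: (92.9 - 90) / 5 = 0.58
Compute 2^(0.58) = 1.494849
T_allowed = 8 / 1.494849 = 5.351711 hours
Dose = (T / T_allowed) * 100
Dose = (3.5 / 5.351711) * 100 = 65.4

65.4 %


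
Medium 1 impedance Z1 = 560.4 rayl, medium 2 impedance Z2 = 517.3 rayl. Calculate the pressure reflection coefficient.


Given values:
  Z1 = 560.4 rayl, Z2 = 517.3 rayl
Formula: R = (Z2 - Z1) / (Z2 + Z1)
Numerator: Z2 - Z1 = 517.3 - 560.4 = -43.1
Denominator: Z2 + Z1 = 517.3 + 560.4 = 1077.7
R = -43.1 / 1077.7 = -0.04

-0.04


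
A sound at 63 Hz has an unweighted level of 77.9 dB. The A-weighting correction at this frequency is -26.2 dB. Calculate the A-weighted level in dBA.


Given values:
  SPL = 77.9 dB
  A-weighting at 63 Hz = -26.2 dB
Formula: L_A = SPL + A_weight
L_A = 77.9 + (-26.2)
L_A = 51.7

51.7 dBA


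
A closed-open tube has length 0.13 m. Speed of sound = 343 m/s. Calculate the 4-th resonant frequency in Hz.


Given values:
  Tube type: closed-open, L = 0.13 m, c = 343 m/s, n = 4
Formula: f_n = (2n - 1) * c / (4 * L)
Compute 2n - 1 = 2*4 - 1 = 7
Compute 4 * L = 4 * 0.13 = 0.52
f = 7 * 343 / 0.52
f = 4617.31

4617.31 Hz


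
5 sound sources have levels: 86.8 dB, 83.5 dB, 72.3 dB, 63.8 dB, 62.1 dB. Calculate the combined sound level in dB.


Formula: L_total = 10 * log10( sum(10^(Li/10)) )
  Source 1: 10^(86.8/10) = 478630092.3226
  Source 2: 10^(83.5/10) = 223872113.8568
  Source 3: 10^(72.3/10) = 16982436.5246
  Source 4: 10^(63.8/10) = 2398832.919
  Source 5: 10^(62.1/10) = 1621810.0974
Sum of linear values = 723505285.7204
L_total = 10 * log10(723505285.7204) = 88.59

88.59 dB


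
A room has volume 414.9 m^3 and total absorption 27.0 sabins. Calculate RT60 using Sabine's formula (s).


Given values:
  V = 414.9 m^3
  A = 27.0 sabins
Formula: RT60 = 0.161 * V / A
Numerator: 0.161 * 414.9 = 66.7989
RT60 = 66.7989 / 27.0 = 2.474

2.474 s


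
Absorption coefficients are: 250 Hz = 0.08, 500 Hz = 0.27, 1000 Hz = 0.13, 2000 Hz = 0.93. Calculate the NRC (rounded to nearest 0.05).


Given values:
  a_250 = 0.08, a_500 = 0.27
  a_1000 = 0.13, a_2000 = 0.93
Formula: NRC = (a250 + a500 + a1000 + a2000) / 4
Sum = 0.08 + 0.27 + 0.13 + 0.93 = 1.41
NRC = 1.41 / 4 = 0.3525
Rounded to nearest 0.05: 0.35

0.35


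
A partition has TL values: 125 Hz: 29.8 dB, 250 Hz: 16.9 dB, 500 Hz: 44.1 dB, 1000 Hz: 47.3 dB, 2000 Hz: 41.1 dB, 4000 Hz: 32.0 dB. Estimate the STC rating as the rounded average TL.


Given TL values at each frequency:
  125 Hz: 29.8 dB
  250 Hz: 16.9 dB
  500 Hz: 44.1 dB
  1000 Hz: 47.3 dB
  2000 Hz: 41.1 dB
  4000 Hz: 32.0 dB
Formula: STC ~ round(average of TL values)
Sum = 29.8 + 16.9 + 44.1 + 47.3 + 41.1 + 32.0 = 211.2
Average = 211.2 / 6 = 35.2
Rounded: 35

35


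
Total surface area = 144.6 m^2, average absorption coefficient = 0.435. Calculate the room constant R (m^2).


Given values:
  S = 144.6 m^2, alpha = 0.435
Formula: R = S * alpha / (1 - alpha)
Numerator: 144.6 * 0.435 = 62.901
Denominator: 1 - 0.435 = 0.565
R = 62.901 / 0.565 = 111.33

111.33 m^2


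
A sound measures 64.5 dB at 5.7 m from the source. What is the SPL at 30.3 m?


Given values:
  SPL1 = 64.5 dB, r1 = 5.7 m, r2 = 30.3 m
Formula: SPL2 = SPL1 - 20 * log10(r2 / r1)
Compute ratio: r2 / r1 = 30.3 / 5.7 = 5.3158
Compute log10: log10(5.3158) = 0.725569
Compute drop: 20 * 0.725569 = 14.5114
SPL2 = 64.5 - 14.5114 = 49.99

49.99 dB


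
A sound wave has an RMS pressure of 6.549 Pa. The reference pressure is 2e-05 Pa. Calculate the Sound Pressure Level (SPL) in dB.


Given values:
  p = 6.549 Pa
  p_ref = 2e-05 Pa
Formula: SPL = 20 * log10(p / p_ref)
Compute ratio: p / p_ref = 6.549 / 2e-05 = 327450
Compute log10: log10(327450) = 5.515145
Multiply: SPL = 20 * 5.515145 = 110.3

110.3 dB


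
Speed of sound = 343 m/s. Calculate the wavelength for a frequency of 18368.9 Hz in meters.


Given values:
  c = 343 m/s, f = 18368.9 Hz
Formula: lambda = c / f
lambda = 343 / 18368.9
lambda = 0.0187

0.0187 m


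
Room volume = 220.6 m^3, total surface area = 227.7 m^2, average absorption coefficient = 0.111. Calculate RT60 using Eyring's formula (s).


Given values:
  V = 220.6 m^3, S = 227.7 m^2, alpha = 0.111
Formula: RT60 = 0.161 * V / (-S * ln(1 - alpha))
Compute ln(1 - 0.111) = ln(0.889) = -0.117658
Denominator: -227.7 * -0.117658 = 26.7907
Numerator: 0.161 * 220.6 = 35.5166
RT60 = 35.5166 / 26.7907 = 1.326

1.326 s


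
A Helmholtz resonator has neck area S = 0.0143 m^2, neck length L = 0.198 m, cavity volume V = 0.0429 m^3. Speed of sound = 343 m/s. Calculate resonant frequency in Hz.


Given values:
  S = 0.0143 m^2, L = 0.198 m, V = 0.0429 m^3, c = 343 m/s
Formula: f = (c / (2*pi)) * sqrt(S / (V * L))
Compute V * L = 0.0429 * 0.198 = 0.0084942
Compute S / (V * L) = 0.0143 / 0.0084942 = 1.6835
Compute sqrt(1.6835) = 1.297498
Compute c / (2*pi) = 343 / 6.283185 = 54.590148
f = 54.590148 * 1.297498 = 70.83

70.83 Hz


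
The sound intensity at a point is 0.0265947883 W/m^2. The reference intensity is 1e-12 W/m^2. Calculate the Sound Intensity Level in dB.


Given values:
  I = 0.0265947883 W/m^2
  I_ref = 1e-12 W/m^2
Formula: SIL = 10 * log10(I / I_ref)
Compute ratio: I / I_ref = 26594788300
Compute log10: log10(26594788300) = 10.424797
Multiply: SIL = 10 * 10.424797 = 104.25

104.25 dB


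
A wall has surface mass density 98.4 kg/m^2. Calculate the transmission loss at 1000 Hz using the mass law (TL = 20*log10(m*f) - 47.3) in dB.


Given values:
  m = 98.4 kg/m^2, f = 1000 Hz
Formula: TL = 20 * log10(m * f) - 47.3
Compute m * f = 98.4 * 1000 = 98400.0
Compute log10(98400.0) = 4.992995
Compute 20 * 4.992995 = 99.8599
TL = 99.8599 - 47.3 = 52.56

52.56 dB


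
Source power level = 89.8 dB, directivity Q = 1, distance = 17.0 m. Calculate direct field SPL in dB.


Given values:
  Lw = 89.8 dB, Q = 1, r = 17.0 m
Formula: SPL = Lw + 10 * log10(Q / (4 * pi * r^2))
Compute 4 * pi * r^2 = 4 * pi * 17.0^2 = 3631.6811
Compute Q / denom = 1 / 3631.6811 = 0.00027535
Compute 10 * log10(0.00027535) = -35.6011
SPL = 89.8 + (-35.6011) = 54.2

54.2 dB


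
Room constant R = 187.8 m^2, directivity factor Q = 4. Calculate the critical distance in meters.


Given values:
  R = 187.8 m^2, Q = 4
Formula: d_c = 0.141 * sqrt(Q * R)
Compute Q * R = 4 * 187.8 = 751.2
Compute sqrt(751.2) = 27.408
d_c = 0.141 * 27.408 = 3.865

3.865 m


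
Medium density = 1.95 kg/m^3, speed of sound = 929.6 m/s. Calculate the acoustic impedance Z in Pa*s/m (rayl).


Given values:
  rho = 1.95 kg/m^3
  c = 929.6 m/s
Formula: Z = rho * c
Z = 1.95 * 929.6
Z = 1812.72

1812.72 rayl


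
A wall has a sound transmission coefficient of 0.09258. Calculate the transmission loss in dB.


Given values:
  tau = 0.09258
Formula: TL = 10 * log10(1 / tau)
Compute 1 / tau = 1 / 0.09258 = 10.8015
Compute log10(10.8015) = 1.033484
TL = 10 * 1.033484 = 10.33

10.33 dB


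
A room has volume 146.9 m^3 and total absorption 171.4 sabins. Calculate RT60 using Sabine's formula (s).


Given values:
  V = 146.9 m^3
  A = 171.4 sabins
Formula: RT60 = 0.161 * V / A
Numerator: 0.161 * 146.9 = 23.6509
RT60 = 23.6509 / 171.4 = 0.138

0.138 s


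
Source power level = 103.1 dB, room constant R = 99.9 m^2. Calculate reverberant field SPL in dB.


Given values:
  Lw = 103.1 dB, R = 99.9 m^2
Formula: SPL = Lw + 10 * log10(4 / R)
Compute 4 / R = 4 / 99.9 = 0.04004
Compute 10 * log10(0.04004) = -13.9751
SPL = 103.1 + (-13.9751) = 89.12

89.12 dB


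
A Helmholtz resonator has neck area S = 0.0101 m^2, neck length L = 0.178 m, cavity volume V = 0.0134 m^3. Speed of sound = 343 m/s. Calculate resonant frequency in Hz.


Given values:
  S = 0.0101 m^2, L = 0.178 m, V = 0.0134 m^3, c = 343 m/s
Formula: f = (c / (2*pi)) * sqrt(S / (V * L))
Compute V * L = 0.0134 * 0.178 = 0.0023852
Compute S / (V * L) = 0.0101 / 0.0023852 = 4.2344
Compute sqrt(4.2344) = 2.057766
Compute c / (2*pi) = 343 / 6.283185 = 54.590148
f = 54.590148 * 2.057766 = 112.33

112.33 Hz


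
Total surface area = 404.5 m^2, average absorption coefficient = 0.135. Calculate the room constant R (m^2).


Given values:
  S = 404.5 m^2, alpha = 0.135
Formula: R = S * alpha / (1 - alpha)
Numerator: 404.5 * 0.135 = 54.6075
Denominator: 1 - 0.135 = 0.865
R = 54.6075 / 0.865 = 63.13

63.13 m^2


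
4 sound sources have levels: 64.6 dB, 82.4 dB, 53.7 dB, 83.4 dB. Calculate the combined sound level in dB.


Formula: L_total = 10 * log10( sum(10^(Li/10)) )
  Source 1: 10^(64.6/10) = 2884031.5031
  Source 2: 10^(82.4/10) = 173780082.8749
  Source 3: 10^(53.7/10) = 234422.8815
  Source 4: 10^(83.4/10) = 218776162.395
Sum of linear values = 395674699.6545
L_total = 10 * log10(395674699.6545) = 85.97

85.97 dB


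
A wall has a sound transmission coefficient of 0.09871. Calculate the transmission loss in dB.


Given values:
  tau = 0.09871
Formula: TL = 10 * log10(1 / tau)
Compute 1 / tau = 1 / 0.09871 = 10.1307
Compute log10(10.1307) = 1.005639
TL = 10 * 1.005639 = 10.06

10.06 dB


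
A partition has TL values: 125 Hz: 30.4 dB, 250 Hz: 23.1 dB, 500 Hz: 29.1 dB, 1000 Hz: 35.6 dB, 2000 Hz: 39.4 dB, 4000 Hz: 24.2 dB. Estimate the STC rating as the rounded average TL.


Given TL values at each frequency:
  125 Hz: 30.4 dB
  250 Hz: 23.1 dB
  500 Hz: 29.1 dB
  1000 Hz: 35.6 dB
  2000 Hz: 39.4 dB
  4000 Hz: 24.2 dB
Formula: STC ~ round(average of TL values)
Sum = 30.4 + 23.1 + 29.1 + 35.6 + 39.4 + 24.2 = 181.8
Average = 181.8 / 6 = 30.3
Rounded: 30

30


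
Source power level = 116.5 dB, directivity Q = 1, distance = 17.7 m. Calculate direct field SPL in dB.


Given values:
  Lw = 116.5 dB, Q = 1, r = 17.7 m
Formula: SPL = Lw + 10 * log10(Q / (4 * pi * r^2))
Compute 4 * pi * r^2 = 4 * pi * 17.7^2 = 3936.9182
Compute Q / denom = 1 / 3936.9182 = 0.00025401
Compute 10 * log10(0.00025401) = -35.9515
SPL = 116.5 + (-35.9515) = 80.55

80.55 dB


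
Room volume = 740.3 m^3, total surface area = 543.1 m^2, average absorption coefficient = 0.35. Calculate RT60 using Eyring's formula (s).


Given values:
  V = 740.3 m^3, S = 543.1 m^2, alpha = 0.35
Formula: RT60 = 0.161 * V / (-S * ln(1 - alpha))
Compute ln(1 - 0.35) = ln(0.65) = -0.430783
Denominator: -543.1 * -0.430783 = 233.9582
Numerator: 0.161 * 740.3 = 119.1883
RT60 = 119.1883 / 233.9582 = 0.509

0.509 s


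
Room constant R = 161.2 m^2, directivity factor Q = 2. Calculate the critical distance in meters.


Given values:
  R = 161.2 m^2, Q = 2
Formula: d_c = 0.141 * sqrt(Q * R)
Compute Q * R = 2 * 161.2 = 322.4
Compute sqrt(322.4) = 17.9555
d_c = 0.141 * 17.9555 = 2.532

2.532 m


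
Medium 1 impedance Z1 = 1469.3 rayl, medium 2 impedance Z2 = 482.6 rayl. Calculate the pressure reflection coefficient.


Given values:
  Z1 = 1469.3 rayl, Z2 = 482.6 rayl
Formula: R = (Z2 - Z1) / (Z2 + Z1)
Numerator: Z2 - Z1 = 482.6 - 1469.3 = -986.7
Denominator: Z2 + Z1 = 482.6 + 1469.3 = 1951.9
R = -986.7 / 1951.9 = -0.5055

-0.5055


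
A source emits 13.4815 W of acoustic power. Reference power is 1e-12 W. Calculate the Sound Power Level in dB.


Given values:
  W = 13.4815 W
  W_ref = 1e-12 W
Formula: SWL = 10 * log10(W / W_ref)
Compute ratio: W / W_ref = 13481500000000
Compute log10: log10(13481500000000) = 13.129738
Multiply: SWL = 10 * 13.129738 = 131.3

131.3 dB


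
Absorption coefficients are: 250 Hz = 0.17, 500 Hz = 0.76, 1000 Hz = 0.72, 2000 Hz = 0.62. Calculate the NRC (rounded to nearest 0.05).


Given values:
  a_250 = 0.17, a_500 = 0.76
  a_1000 = 0.72, a_2000 = 0.62
Formula: NRC = (a250 + a500 + a1000 + a2000) / 4
Sum = 0.17 + 0.76 + 0.72 + 0.62 = 2.27
NRC = 2.27 / 4 = 0.5675
Rounded to nearest 0.05: 0.55

0.55


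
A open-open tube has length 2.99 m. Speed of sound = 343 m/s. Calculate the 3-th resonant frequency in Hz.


Given values:
  Tube type: open-open, L = 2.99 m, c = 343 m/s, n = 3
Formula: f_n = n * c / (2 * L)
Compute 2 * L = 2 * 2.99 = 5.98
f = 3 * 343 / 5.98
f = 172.07

172.07 Hz


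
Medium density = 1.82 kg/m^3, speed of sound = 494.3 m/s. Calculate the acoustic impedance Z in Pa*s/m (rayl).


Given values:
  rho = 1.82 kg/m^3
  c = 494.3 m/s
Formula: Z = rho * c
Z = 1.82 * 494.3
Z = 899.63

899.63 rayl


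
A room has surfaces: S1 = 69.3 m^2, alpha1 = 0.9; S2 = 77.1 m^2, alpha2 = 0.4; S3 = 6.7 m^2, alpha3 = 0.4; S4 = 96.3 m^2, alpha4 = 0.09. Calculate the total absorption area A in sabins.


Given surfaces:
  Surface 1: 69.3 * 0.9 = 62.37
  Surface 2: 77.1 * 0.4 = 30.84
  Surface 3: 6.7 * 0.4 = 2.68
  Surface 4: 96.3 * 0.09 = 8.667
Formula: A = sum(Si * alpha_i)
A = 62.37 + 30.84 + 2.68 + 8.667
A = 104.56

104.56 sabins


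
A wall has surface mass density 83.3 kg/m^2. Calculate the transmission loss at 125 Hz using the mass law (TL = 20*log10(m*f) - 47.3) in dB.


Given values:
  m = 83.3 kg/m^2, f = 125 Hz
Formula: TL = 20 * log10(m * f) - 47.3
Compute m * f = 83.3 * 125 = 10412.5
Compute log10(10412.5) = 4.017555
Compute 20 * 4.017555 = 80.3511
TL = 80.3511 - 47.3 = 33.05

33.05 dB


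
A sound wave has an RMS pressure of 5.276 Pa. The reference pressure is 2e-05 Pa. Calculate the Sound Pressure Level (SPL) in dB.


Given values:
  p = 5.276 Pa
  p_ref = 2e-05 Pa
Formula: SPL = 20 * log10(p / p_ref)
Compute ratio: p / p_ref = 5.276 / 2e-05 = 263800
Compute log10: log10(263800) = 5.421275
Multiply: SPL = 20 * 5.421275 = 108.43

108.43 dB


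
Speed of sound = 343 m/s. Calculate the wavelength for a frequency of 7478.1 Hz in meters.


Given values:
  c = 343 m/s, f = 7478.1 Hz
Formula: lambda = c / f
lambda = 343 / 7478.1
lambda = 0.0459

0.0459 m


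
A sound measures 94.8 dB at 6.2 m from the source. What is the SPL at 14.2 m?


Given values:
  SPL1 = 94.8 dB, r1 = 6.2 m, r2 = 14.2 m
Formula: SPL2 = SPL1 - 20 * log10(r2 / r1)
Compute ratio: r2 / r1 = 14.2 / 6.2 = 2.2903
Compute log10: log10(2.2903) = 0.359892
Compute drop: 20 * 0.359892 = 7.1978
SPL2 = 94.8 - 7.1978 = 87.6

87.6 dB


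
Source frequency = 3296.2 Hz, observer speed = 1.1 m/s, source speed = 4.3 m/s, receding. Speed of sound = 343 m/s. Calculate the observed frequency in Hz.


Given values:
  f_s = 3296.2 Hz, v_o = 1.1 m/s, v_s = 4.3 m/s
  Direction: receding
Formula: f_o = f_s * (c - v_o) / (c + v_s)
Numerator: c - v_o = 343 - 1.1 = 341.9
Denominator: c + v_s = 343 + 4.3 = 347.3
f_o = 3296.2 * 341.9 / 347.3 = 3244.95

3244.95 Hz


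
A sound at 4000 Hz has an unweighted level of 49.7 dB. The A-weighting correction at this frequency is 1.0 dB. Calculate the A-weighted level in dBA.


Given values:
  SPL = 49.7 dB
  A-weighting at 4000 Hz = 1.0 dB
Formula: L_A = SPL + A_weight
L_A = 49.7 + (1.0)
L_A = 50.7

50.7 dBA


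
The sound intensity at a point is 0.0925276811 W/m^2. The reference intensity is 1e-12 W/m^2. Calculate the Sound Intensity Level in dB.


Given values:
  I = 0.0925276811 W/m^2
  I_ref = 1e-12 W/m^2
Formula: SIL = 10 * log10(I / I_ref)
Compute ratio: I / I_ref = 92527681100
Compute log10: log10(92527681100) = 10.966272
Multiply: SIL = 10 * 10.966272 = 109.66

109.66 dB


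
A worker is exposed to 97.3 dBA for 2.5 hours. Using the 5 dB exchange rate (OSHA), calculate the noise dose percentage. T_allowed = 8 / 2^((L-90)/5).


Given values:
  L = 97.3 dBA, T = 2.5 hours
Formula: T_allowed = 8 / 2^((L - 90) / 5)
Compute exponent: (97.3 - 90) / 5 = 1.46
Compute 2^(1.46) = 2.751084
T_allowed = 8 / 2.751084 = 2.907945 hours
Dose = (T / T_allowed) * 100
Dose = (2.5 / 2.907945) * 100 = 85.97

85.97 %


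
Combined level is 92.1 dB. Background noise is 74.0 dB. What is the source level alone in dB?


Given values:
  L_total = 92.1 dB, L_bg = 74.0 dB
Formula: L_source = 10 * log10(10^(L_total/10) - 10^(L_bg/10))
Convert to linear:
  10^(92.1/10) = 1621810097.3589
  10^(74.0/10) = 25118864.3151
Difference: 1621810097.3589 - 25118864.3151 = 1596691233.0438
L_source = 10 * log10(1596691233.0438) = 92.03

92.03 dB


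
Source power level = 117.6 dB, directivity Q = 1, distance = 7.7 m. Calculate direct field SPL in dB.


Given values:
  Lw = 117.6 dB, Q = 1, r = 7.7 m
Formula: SPL = Lw + 10 * log10(Q / (4 * pi * r^2))
Compute 4 * pi * r^2 = 4 * pi * 7.7^2 = 745.0601
Compute Q / denom = 1 / 745.0601 = 0.00134217
Compute 10 * log10(0.00134217) = -28.7219
SPL = 117.6 + (-28.7219) = 88.88

88.88 dB


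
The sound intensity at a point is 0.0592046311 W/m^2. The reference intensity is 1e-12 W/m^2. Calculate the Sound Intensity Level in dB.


Given values:
  I = 0.0592046311 W/m^2
  I_ref = 1e-12 W/m^2
Formula: SIL = 10 * log10(I / I_ref)
Compute ratio: I / I_ref = 59204631100
Compute log10: log10(59204631100) = 10.772356
Multiply: SIL = 10 * 10.772356 = 107.72

107.72 dB


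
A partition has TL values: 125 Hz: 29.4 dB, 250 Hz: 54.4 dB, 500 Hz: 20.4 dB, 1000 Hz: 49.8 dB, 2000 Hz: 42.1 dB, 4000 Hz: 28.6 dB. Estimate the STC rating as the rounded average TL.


Given TL values at each frequency:
  125 Hz: 29.4 dB
  250 Hz: 54.4 dB
  500 Hz: 20.4 dB
  1000 Hz: 49.8 dB
  2000 Hz: 42.1 dB
  4000 Hz: 28.6 dB
Formula: STC ~ round(average of TL values)
Sum = 29.4 + 54.4 + 20.4 + 49.8 + 42.1 + 28.6 = 224.7
Average = 224.7 / 6 = 37.45
Rounded: 37

37


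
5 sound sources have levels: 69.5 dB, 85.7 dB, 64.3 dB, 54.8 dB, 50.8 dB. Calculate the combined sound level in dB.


Formula: L_total = 10 * log10( sum(10^(Li/10)) )
  Source 1: 10^(69.5/10) = 8912509.3813
  Source 2: 10^(85.7/10) = 371535229.0972
  Source 3: 10^(64.3/10) = 2691534.8039
  Source 4: 10^(54.8/10) = 301995.172
  Source 5: 10^(50.8/10) = 120226.4435
Sum of linear values = 383561494.8979
L_total = 10 * log10(383561494.8979) = 85.84

85.84 dB


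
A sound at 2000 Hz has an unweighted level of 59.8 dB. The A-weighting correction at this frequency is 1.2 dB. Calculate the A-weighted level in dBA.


Given values:
  SPL = 59.8 dB
  A-weighting at 2000 Hz = 1.2 dB
Formula: L_A = SPL + A_weight
L_A = 59.8 + (1.2)
L_A = 61.0

61.0 dBA


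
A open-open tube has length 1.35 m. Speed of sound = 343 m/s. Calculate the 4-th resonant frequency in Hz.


Given values:
  Tube type: open-open, L = 1.35 m, c = 343 m/s, n = 4
Formula: f_n = n * c / (2 * L)
Compute 2 * L = 2 * 1.35 = 2.7
f = 4 * 343 / 2.7
f = 508.15

508.15 Hz


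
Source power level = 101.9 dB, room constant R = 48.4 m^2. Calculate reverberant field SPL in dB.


Given values:
  Lw = 101.9 dB, R = 48.4 m^2
Formula: SPL = Lw + 10 * log10(4 / R)
Compute 4 / R = 4 / 48.4 = 0.082645
Compute 10 * log10(0.082645) = -10.8278
SPL = 101.9 + (-10.8278) = 91.07

91.07 dB


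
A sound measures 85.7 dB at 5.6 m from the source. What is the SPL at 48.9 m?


Given values:
  SPL1 = 85.7 dB, r1 = 5.6 m, r2 = 48.9 m
Formula: SPL2 = SPL1 - 20 * log10(r2 / r1)
Compute ratio: r2 / r1 = 48.9 / 5.6 = 8.7321
Compute log10: log10(8.7321) = 0.941119
Compute drop: 20 * 0.941119 = 18.8224
SPL2 = 85.7 - 18.8224 = 66.88

66.88 dB


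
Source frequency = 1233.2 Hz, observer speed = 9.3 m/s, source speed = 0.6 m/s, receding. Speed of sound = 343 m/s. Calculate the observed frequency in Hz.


Given values:
  f_s = 1233.2 Hz, v_o = 9.3 m/s, v_s = 0.6 m/s
  Direction: receding
Formula: f_o = f_s * (c - v_o) / (c + v_s)
Numerator: c - v_o = 343 - 9.3 = 333.7
Denominator: c + v_s = 343 + 0.6 = 343.6
f_o = 1233.2 * 333.7 / 343.6 = 1197.67

1197.67 Hz


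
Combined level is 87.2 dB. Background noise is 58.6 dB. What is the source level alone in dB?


Given values:
  L_total = 87.2 dB, L_bg = 58.6 dB
Formula: L_source = 10 * log10(10^(L_total/10) - 10^(L_bg/10))
Convert to linear:
  10^(87.2/10) = 524807460.2498
  10^(58.6/10) = 724435.9601
Difference: 524807460.2498 - 724435.9601 = 524083024.2897
L_source = 10 * log10(524083024.2897) = 87.19

87.19 dB


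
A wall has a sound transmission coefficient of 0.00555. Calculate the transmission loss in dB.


Given values:
  tau = 0.00555
Formula: TL = 10 * log10(1 / tau)
Compute 1 / tau = 1 / 0.00555 = 180.1802
Compute log10(180.1802) = 2.255707
TL = 10 * 2.255707 = 22.56

22.56 dB


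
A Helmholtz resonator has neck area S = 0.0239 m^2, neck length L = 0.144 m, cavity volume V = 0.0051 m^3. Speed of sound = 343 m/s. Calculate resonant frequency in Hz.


Given values:
  S = 0.0239 m^2, L = 0.144 m, V = 0.0051 m^3, c = 343 m/s
Formula: f = (c / (2*pi)) * sqrt(S / (V * L))
Compute V * L = 0.0051 * 0.144 = 0.0007344
Compute S / (V * L) = 0.0239 / 0.0007344 = 32.5436
Compute sqrt(32.5436) = 5.7047
Compute c / (2*pi) = 343 / 6.283185 = 54.590148
f = 54.590148 * 5.7047 = 311.42

311.42 Hz


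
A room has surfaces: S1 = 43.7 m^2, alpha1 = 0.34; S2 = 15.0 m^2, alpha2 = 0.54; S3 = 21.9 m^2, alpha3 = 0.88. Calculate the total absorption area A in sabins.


Given surfaces:
  Surface 1: 43.7 * 0.34 = 14.858
  Surface 2: 15.0 * 0.54 = 8.1
  Surface 3: 21.9 * 0.88 = 19.272
Formula: A = sum(Si * alpha_i)
A = 14.858 + 8.1 + 19.272
A = 42.23

42.23 sabins


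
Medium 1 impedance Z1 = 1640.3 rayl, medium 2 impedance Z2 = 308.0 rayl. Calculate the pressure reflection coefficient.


Given values:
  Z1 = 1640.3 rayl, Z2 = 308.0 rayl
Formula: R = (Z2 - Z1) / (Z2 + Z1)
Numerator: Z2 - Z1 = 308.0 - 1640.3 = -1332.3
Denominator: Z2 + Z1 = 308.0 + 1640.3 = 1948.3
R = -1332.3 / 1948.3 = -0.6838

-0.6838


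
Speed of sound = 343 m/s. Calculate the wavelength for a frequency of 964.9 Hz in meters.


Given values:
  c = 343 m/s, f = 964.9 Hz
Formula: lambda = c / f
lambda = 343 / 964.9
lambda = 0.3555

0.3555 m


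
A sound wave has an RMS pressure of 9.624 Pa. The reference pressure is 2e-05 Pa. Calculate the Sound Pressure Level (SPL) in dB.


Given values:
  p = 9.624 Pa
  p_ref = 2e-05 Pa
Formula: SPL = 20 * log10(p / p_ref)
Compute ratio: p / p_ref = 9.624 / 2e-05 = 481200
Compute log10: log10(481200) = 5.682326
Multiply: SPL = 20 * 5.682326 = 113.65

113.65 dB


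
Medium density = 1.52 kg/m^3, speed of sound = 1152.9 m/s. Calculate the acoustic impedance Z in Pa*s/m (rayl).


Given values:
  rho = 1.52 kg/m^3
  c = 1152.9 m/s
Formula: Z = rho * c
Z = 1.52 * 1152.9
Z = 1752.41

1752.41 rayl


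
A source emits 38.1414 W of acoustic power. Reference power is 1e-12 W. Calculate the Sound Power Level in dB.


Given values:
  W = 38.1414 W
  W_ref = 1e-12 W
Formula: SWL = 10 * log10(W / W_ref)
Compute ratio: W / W_ref = 38141400000000
Compute log10: log10(38141400000000) = 13.581397
Multiply: SWL = 10 * 13.581397 = 135.81

135.81 dB


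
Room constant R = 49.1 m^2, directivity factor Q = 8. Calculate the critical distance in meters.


Given values:
  R = 49.1 m^2, Q = 8
Formula: d_c = 0.141 * sqrt(Q * R)
Compute Q * R = 8 * 49.1 = 392.8
Compute sqrt(392.8) = 19.8192
d_c = 0.141 * 19.8192 = 2.795

2.795 m


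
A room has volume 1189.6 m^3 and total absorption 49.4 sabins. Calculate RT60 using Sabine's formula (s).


Given values:
  V = 1189.6 m^3
  A = 49.4 sabins
Formula: RT60 = 0.161 * V / A
Numerator: 0.161 * 1189.6 = 191.5256
RT60 = 191.5256 / 49.4 = 3.877

3.877 s


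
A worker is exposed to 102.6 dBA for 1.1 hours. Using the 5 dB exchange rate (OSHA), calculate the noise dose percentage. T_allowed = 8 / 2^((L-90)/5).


Given values:
  L = 102.6 dBA, T = 1.1 hours
Formula: T_allowed = 8 / 2^((L - 90) / 5)
Compute exponent: (102.6 - 90) / 5 = 2.52
Compute 2^(2.52) = 5.735821
T_allowed = 8 / 5.735821 = 1.394744 hours
Dose = (T / T_allowed) * 100
Dose = (1.1 / 1.394744) * 100 = 78.87

78.87 %


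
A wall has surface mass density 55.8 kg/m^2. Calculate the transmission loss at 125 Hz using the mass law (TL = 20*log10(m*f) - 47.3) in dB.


Given values:
  m = 55.8 kg/m^2, f = 125 Hz
Formula: TL = 20 * log10(m * f) - 47.3
Compute m * f = 55.8 * 125 = 6975.0
Compute log10(6975.0) = 3.843544
Compute 20 * 3.843544 = 76.8709
TL = 76.8709 - 47.3 = 29.57

29.57 dB


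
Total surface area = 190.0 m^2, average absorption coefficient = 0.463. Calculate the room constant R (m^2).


Given values:
  S = 190.0 m^2, alpha = 0.463
Formula: R = S * alpha / (1 - alpha)
Numerator: 190.0 * 0.463 = 87.97
Denominator: 1 - 0.463 = 0.537
R = 87.97 / 0.537 = 163.82

163.82 m^2


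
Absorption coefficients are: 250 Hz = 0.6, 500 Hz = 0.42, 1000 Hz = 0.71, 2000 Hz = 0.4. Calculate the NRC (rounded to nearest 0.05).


Given values:
  a_250 = 0.6, a_500 = 0.42
  a_1000 = 0.71, a_2000 = 0.4
Formula: NRC = (a250 + a500 + a1000 + a2000) / 4
Sum = 0.6 + 0.42 + 0.71 + 0.4 = 2.13
NRC = 2.13 / 4 = 0.5325
Rounded to nearest 0.05: 0.55

0.55


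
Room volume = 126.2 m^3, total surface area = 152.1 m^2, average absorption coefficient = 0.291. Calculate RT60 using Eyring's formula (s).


Given values:
  V = 126.2 m^3, S = 152.1 m^2, alpha = 0.291
Formula: RT60 = 0.161 * V / (-S * ln(1 - alpha))
Compute ln(1 - 0.291) = ln(0.709) = -0.3439
Denominator: -152.1 * -0.3439 = 52.3072
Numerator: 0.161 * 126.2 = 20.3182
RT60 = 20.3182 / 52.3072 = 0.388

0.388 s


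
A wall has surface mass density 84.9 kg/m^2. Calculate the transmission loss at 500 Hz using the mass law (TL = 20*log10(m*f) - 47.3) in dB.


Given values:
  m = 84.9 kg/m^2, f = 500 Hz
Formula: TL = 20 * log10(m * f) - 47.3
Compute m * f = 84.9 * 500 = 42450.0
Compute log10(42450.0) = 4.627878
Compute 20 * 4.627878 = 92.5576
TL = 92.5576 - 47.3 = 45.26

45.26 dB


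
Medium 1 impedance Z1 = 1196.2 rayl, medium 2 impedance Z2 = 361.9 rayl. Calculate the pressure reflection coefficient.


Given values:
  Z1 = 1196.2 rayl, Z2 = 361.9 rayl
Formula: R = (Z2 - Z1) / (Z2 + Z1)
Numerator: Z2 - Z1 = 361.9 - 1196.2 = -834.3
Denominator: Z2 + Z1 = 361.9 + 1196.2 = 1558.1
R = -834.3 / 1558.1 = -0.5355

-0.5355


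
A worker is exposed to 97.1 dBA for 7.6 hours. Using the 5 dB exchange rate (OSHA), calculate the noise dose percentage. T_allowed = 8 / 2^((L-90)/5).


Given values:
  L = 97.1 dBA, T = 7.6 hours
Formula: T_allowed = 8 / 2^((L - 90) / 5)
Compute exponent: (97.1 - 90) / 5 = 1.42
Compute 2^(1.42) = 2.675855
T_allowed = 8 / 2.675855 = 2.989699 hours
Dose = (T / T_allowed) * 100
Dose = (7.6 / 2.989699) * 100 = 254.21

254.21 %


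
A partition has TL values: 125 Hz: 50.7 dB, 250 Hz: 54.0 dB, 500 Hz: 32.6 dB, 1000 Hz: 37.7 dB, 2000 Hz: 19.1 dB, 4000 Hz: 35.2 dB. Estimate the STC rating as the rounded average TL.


Given TL values at each frequency:
  125 Hz: 50.7 dB
  250 Hz: 54.0 dB
  500 Hz: 32.6 dB
  1000 Hz: 37.7 dB
  2000 Hz: 19.1 dB
  4000 Hz: 35.2 dB
Formula: STC ~ round(average of TL values)
Sum = 50.7 + 54.0 + 32.6 + 37.7 + 19.1 + 35.2 = 229.3
Average = 229.3 / 6 = 38.22
Rounded: 38

38


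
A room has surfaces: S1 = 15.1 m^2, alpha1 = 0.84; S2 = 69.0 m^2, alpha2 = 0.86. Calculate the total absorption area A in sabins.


Given surfaces:
  Surface 1: 15.1 * 0.84 = 12.684
  Surface 2: 69.0 * 0.86 = 59.34
Formula: A = sum(Si * alpha_i)
A = 12.684 + 59.34
A = 72.02

72.02 sabins


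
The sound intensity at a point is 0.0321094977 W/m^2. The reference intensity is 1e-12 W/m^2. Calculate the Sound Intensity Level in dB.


Given values:
  I = 0.0321094977 W/m^2
  I_ref = 1e-12 W/m^2
Formula: SIL = 10 * log10(I / I_ref)
Compute ratio: I / I_ref = 32109497700
Compute log10: log10(32109497700) = 10.506634
Multiply: SIL = 10 * 10.506634 = 105.07

105.07 dB


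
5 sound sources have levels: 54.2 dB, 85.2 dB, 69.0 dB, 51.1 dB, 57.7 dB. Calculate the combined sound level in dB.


Formula: L_total = 10 * log10( sum(10^(Li/10)) )
  Source 1: 10^(54.2/10) = 263026.7992
  Source 2: 10^(85.2/10) = 331131121.4826
  Source 3: 10^(69.0/10) = 7943282.3472
  Source 4: 10^(51.1/10) = 128824.9552
  Source 5: 10^(57.7/10) = 588843.6554
Sum of linear values = 340055099.2396
L_total = 10 * log10(340055099.2396) = 85.32

85.32 dB


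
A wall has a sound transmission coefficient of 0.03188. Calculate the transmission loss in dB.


Given values:
  tau = 0.03188
Formula: TL = 10 * log10(1 / tau)
Compute 1 / tau = 1 / 0.03188 = 31.3676
Compute log10(31.3676) = 1.496481
TL = 10 * 1.496481 = 14.96

14.96 dB


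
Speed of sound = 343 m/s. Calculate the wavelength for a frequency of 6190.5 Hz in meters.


Given values:
  c = 343 m/s, f = 6190.5 Hz
Formula: lambda = c / f
lambda = 343 / 6190.5
lambda = 0.0554

0.0554 m


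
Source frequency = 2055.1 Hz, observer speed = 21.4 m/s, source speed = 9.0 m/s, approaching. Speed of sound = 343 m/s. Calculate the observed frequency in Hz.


Given values:
  f_s = 2055.1 Hz, v_o = 21.4 m/s, v_s = 9.0 m/s
  Direction: approaching
Formula: f_o = f_s * (c + v_o) / (c - v_s)
Numerator: c + v_o = 343 + 21.4 = 364.4
Denominator: c - v_s = 343 - 9.0 = 334.0
f_o = 2055.1 * 364.4 / 334.0 = 2242.15

2242.15 Hz


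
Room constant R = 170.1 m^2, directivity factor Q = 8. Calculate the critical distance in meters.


Given values:
  R = 170.1 m^2, Q = 8
Formula: d_c = 0.141 * sqrt(Q * R)
Compute Q * R = 8 * 170.1 = 1360.8
Compute sqrt(1360.8) = 36.889
d_c = 0.141 * 36.889 = 5.201

5.201 m


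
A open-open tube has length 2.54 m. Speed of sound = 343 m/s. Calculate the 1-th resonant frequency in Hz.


Given values:
  Tube type: open-open, L = 2.54 m, c = 343 m/s, n = 1
Formula: f_n = n * c / (2 * L)
Compute 2 * L = 2 * 2.54 = 5.08
f = 1 * 343 / 5.08
f = 67.52

67.52 Hz


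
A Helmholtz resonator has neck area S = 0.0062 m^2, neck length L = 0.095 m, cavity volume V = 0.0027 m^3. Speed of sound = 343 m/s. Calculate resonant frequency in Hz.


Given values:
  S = 0.0062 m^2, L = 0.095 m, V = 0.0027 m^3, c = 343 m/s
Formula: f = (c / (2*pi)) * sqrt(S / (V * L))
Compute V * L = 0.0027 * 0.095 = 0.0002565
Compute S / (V * L) = 0.0062 / 0.0002565 = 24.1715
Compute sqrt(24.1715) = 4.916452
Compute c / (2*pi) = 343 / 6.283185 = 54.590148
f = 54.590148 * 4.916452 = 268.39

268.39 Hz


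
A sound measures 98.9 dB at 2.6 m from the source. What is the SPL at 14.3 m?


Given values:
  SPL1 = 98.9 dB, r1 = 2.6 m, r2 = 14.3 m
Formula: SPL2 = SPL1 - 20 * log10(r2 / r1)
Compute ratio: r2 / r1 = 14.3 / 2.6 = 5.5
Compute log10: log10(5.5) = 0.740363
Compute drop: 20 * 0.740363 = 14.8073
SPL2 = 98.9 - 14.8073 = 84.09

84.09 dB


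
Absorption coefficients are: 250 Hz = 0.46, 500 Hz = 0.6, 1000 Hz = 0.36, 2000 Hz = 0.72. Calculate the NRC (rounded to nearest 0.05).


Given values:
  a_250 = 0.46, a_500 = 0.6
  a_1000 = 0.36, a_2000 = 0.72
Formula: NRC = (a250 + a500 + a1000 + a2000) / 4
Sum = 0.46 + 0.6 + 0.36 + 0.72 = 2.14
NRC = 2.14 / 4 = 0.535
Rounded to nearest 0.05: 0.55

0.55


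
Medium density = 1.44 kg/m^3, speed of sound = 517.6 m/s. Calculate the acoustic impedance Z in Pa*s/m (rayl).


Given values:
  rho = 1.44 kg/m^3
  c = 517.6 m/s
Formula: Z = rho * c
Z = 1.44 * 517.6
Z = 745.34

745.34 rayl


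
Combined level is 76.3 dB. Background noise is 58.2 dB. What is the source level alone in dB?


Given values:
  L_total = 76.3 dB, L_bg = 58.2 dB
Formula: L_source = 10 * log10(10^(L_total/10) - 10^(L_bg/10))
Convert to linear:
  10^(76.3/10) = 42657951.8802
  10^(58.2/10) = 660693.448
Difference: 42657951.8802 - 660693.448 = 41997258.4322
L_source = 10 * log10(41997258.4322) = 76.23

76.23 dB


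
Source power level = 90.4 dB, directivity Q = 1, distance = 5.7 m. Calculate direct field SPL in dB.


Given values:
  Lw = 90.4 dB, Q = 1, r = 5.7 m
Formula: SPL = Lw + 10 * log10(Q / (4 * pi * r^2))
Compute 4 * pi * r^2 = 4 * pi * 5.7^2 = 408.2814
Compute Q / denom = 1 / 408.2814 = 0.00244929
Compute 10 * log10(0.00244929) = -26.1096
SPL = 90.4 + (-26.1096) = 64.29

64.29 dB


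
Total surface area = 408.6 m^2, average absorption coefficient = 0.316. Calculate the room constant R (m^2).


Given values:
  S = 408.6 m^2, alpha = 0.316
Formula: R = S * alpha / (1 - alpha)
Numerator: 408.6 * 0.316 = 129.1176
Denominator: 1 - 0.316 = 0.684
R = 129.1176 / 0.684 = 188.77

188.77 m^2


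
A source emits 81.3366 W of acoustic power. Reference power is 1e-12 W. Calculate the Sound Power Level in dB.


Given values:
  W = 81.3366 W
  W_ref = 1e-12 W
Formula: SWL = 10 * log10(W / W_ref)
Compute ratio: W / W_ref = 81336600000000
Compute log10: log10(81336600000000) = 13.910286
Multiply: SWL = 10 * 13.910286 = 139.1

139.1 dB


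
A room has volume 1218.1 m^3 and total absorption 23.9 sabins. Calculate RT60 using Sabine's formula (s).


Given values:
  V = 1218.1 m^3
  A = 23.9 sabins
Formula: RT60 = 0.161 * V / A
Numerator: 0.161 * 1218.1 = 196.1141
RT60 = 196.1141 / 23.9 = 8.206

8.206 s


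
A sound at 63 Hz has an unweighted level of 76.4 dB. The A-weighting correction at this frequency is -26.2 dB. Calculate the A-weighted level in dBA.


Given values:
  SPL = 76.4 dB
  A-weighting at 63 Hz = -26.2 dB
Formula: L_A = SPL + A_weight
L_A = 76.4 + (-26.2)
L_A = 50.2

50.2 dBA


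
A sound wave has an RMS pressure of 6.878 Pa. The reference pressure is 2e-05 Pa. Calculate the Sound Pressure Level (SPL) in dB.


Given values:
  p = 6.878 Pa
  p_ref = 2e-05 Pa
Formula: SPL = 20 * log10(p / p_ref)
Compute ratio: p / p_ref = 6.878 / 2e-05 = 343900
Compute log10: log10(343900) = 5.536432
Multiply: SPL = 20 * 5.536432 = 110.73

110.73 dB


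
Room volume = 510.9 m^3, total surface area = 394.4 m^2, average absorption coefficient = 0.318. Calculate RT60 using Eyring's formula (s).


Given values:
  V = 510.9 m^3, S = 394.4 m^2, alpha = 0.318
Formula: RT60 = 0.161 * V / (-S * ln(1 - alpha))
Compute ln(1 - 0.318) = ln(0.682) = -0.382726
Denominator: -394.4 * -0.382726 = 150.9471
Numerator: 0.161 * 510.9 = 82.2549
RT60 = 82.2549 / 150.9471 = 0.545

0.545 s


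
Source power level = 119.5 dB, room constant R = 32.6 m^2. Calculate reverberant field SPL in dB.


Given values:
  Lw = 119.5 dB, R = 32.6 m^2
Formula: SPL = Lw + 10 * log10(4 / R)
Compute 4 / R = 4 / 32.6 = 0.122699
Compute 10 * log10(0.122699) = -9.1116
SPL = 119.5 + (-9.1116) = 110.39

110.39 dB


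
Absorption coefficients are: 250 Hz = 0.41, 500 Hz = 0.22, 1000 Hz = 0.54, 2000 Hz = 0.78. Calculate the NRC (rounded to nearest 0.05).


Given values:
  a_250 = 0.41, a_500 = 0.22
  a_1000 = 0.54, a_2000 = 0.78
Formula: NRC = (a250 + a500 + a1000 + a2000) / 4
Sum = 0.41 + 0.22 + 0.54 + 0.78 = 1.95
NRC = 1.95 / 4 = 0.4875
Rounded to nearest 0.05: 0.5

0.5


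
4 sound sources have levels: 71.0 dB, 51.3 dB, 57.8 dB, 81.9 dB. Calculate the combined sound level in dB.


Formula: L_total = 10 * log10( sum(10^(Li/10)) )
  Source 1: 10^(71.0/10) = 12589254.1179
  Source 2: 10^(51.3/10) = 134896.2883
  Source 3: 10^(57.8/10) = 602559.5861
  Source 4: 10^(81.9/10) = 154881661.8912
Sum of linear values = 168208371.8835
L_total = 10 * log10(168208371.8835) = 82.26

82.26 dB


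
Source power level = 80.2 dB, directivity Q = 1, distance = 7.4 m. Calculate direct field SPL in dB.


Given values:
  Lw = 80.2 dB, Q = 1, r = 7.4 m
Formula: SPL = Lw + 10 * log10(Q / (4 * pi * r^2))
Compute 4 * pi * r^2 = 4 * pi * 7.4^2 = 688.1345
Compute Q / denom = 1 / 688.1345 = 0.0014532
Compute 10 * log10(0.0014532) = -28.3767
SPL = 80.2 + (-28.3767) = 51.82

51.82 dB


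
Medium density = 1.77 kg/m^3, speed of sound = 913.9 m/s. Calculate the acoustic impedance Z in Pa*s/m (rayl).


Given values:
  rho = 1.77 kg/m^3
  c = 913.9 m/s
Formula: Z = rho * c
Z = 1.77 * 913.9
Z = 1617.6

1617.6 rayl


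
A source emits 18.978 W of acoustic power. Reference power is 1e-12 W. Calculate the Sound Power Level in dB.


Given values:
  W = 18.978 W
  W_ref = 1e-12 W
Formula: SWL = 10 * log10(W / W_ref)
Compute ratio: W / W_ref = 18978000000000
Compute log10: log10(18978000000000) = 13.27825
Multiply: SWL = 10 * 13.27825 = 132.78

132.78 dB


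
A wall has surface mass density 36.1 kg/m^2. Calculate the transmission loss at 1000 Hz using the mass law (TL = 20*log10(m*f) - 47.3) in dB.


Given values:
  m = 36.1 kg/m^2, f = 1000 Hz
Formula: TL = 20 * log10(m * f) - 47.3
Compute m * f = 36.1 * 1000 = 36100.0
Compute log10(36100.0) = 4.557507
Compute 20 * 4.557507 = 91.1501
TL = 91.1501 - 47.3 = 43.85

43.85 dB


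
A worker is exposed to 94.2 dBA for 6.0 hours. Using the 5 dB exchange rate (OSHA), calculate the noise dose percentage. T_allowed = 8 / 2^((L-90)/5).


Given values:
  L = 94.2 dBA, T = 6.0 hours
Formula: T_allowed = 8 / 2^((L - 90) / 5)
Compute exponent: (94.2 - 90) / 5 = 0.84
Compute 2^(0.84) = 1.79005
T_allowed = 8 / 1.79005 = 4.469149 hours
Dose = (T / T_allowed) * 100
Dose = (6.0 / 4.469149) * 100 = 134.25

134.25 %


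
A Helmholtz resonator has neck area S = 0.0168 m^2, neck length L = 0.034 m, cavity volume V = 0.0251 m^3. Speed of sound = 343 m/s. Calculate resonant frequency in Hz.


Given values:
  S = 0.0168 m^2, L = 0.034 m, V = 0.0251 m^3, c = 343 m/s
Formula: f = (c / (2*pi)) * sqrt(S / (V * L))
Compute V * L = 0.0251 * 0.034 = 0.0008534
Compute S / (V * L) = 0.0168 / 0.0008534 = 19.686
Compute sqrt(19.686) = 4.436891
Compute c / (2*pi) = 343 / 6.283185 = 54.590148
f = 54.590148 * 4.436891 = 242.21

242.21 Hz


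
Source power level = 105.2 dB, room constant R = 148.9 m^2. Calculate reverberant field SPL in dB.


Given values:
  Lw = 105.2 dB, R = 148.9 m^2
Formula: SPL = Lw + 10 * log10(4 / R)
Compute 4 / R = 4 / 148.9 = 0.026864
Compute 10 * log10(0.026864) = -15.7083
SPL = 105.2 + (-15.7083) = 89.49

89.49 dB


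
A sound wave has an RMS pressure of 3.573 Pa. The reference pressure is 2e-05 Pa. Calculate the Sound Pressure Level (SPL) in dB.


Given values:
  p = 3.573 Pa
  p_ref = 2e-05 Pa
Formula: SPL = 20 * log10(p / p_ref)
Compute ratio: p / p_ref = 3.573 / 2e-05 = 178650
Compute log10: log10(178650) = 5.252003
Multiply: SPL = 20 * 5.252003 = 105.04

105.04 dB


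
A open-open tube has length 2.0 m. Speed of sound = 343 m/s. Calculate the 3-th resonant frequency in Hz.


Given values:
  Tube type: open-open, L = 2.0 m, c = 343 m/s, n = 3
Formula: f_n = n * c / (2 * L)
Compute 2 * L = 2 * 2.0 = 4.0
f = 3 * 343 / 4.0
f = 257.25

257.25 Hz
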